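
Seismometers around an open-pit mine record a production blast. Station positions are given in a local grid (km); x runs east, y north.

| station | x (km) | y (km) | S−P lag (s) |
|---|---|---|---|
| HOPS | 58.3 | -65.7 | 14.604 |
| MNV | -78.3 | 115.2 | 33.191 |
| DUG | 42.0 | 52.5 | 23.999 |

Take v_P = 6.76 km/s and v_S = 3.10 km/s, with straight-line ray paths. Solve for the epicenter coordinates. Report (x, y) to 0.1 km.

-25.3 km east, -67.3 km north

Distance from S−P lag: d = Δt · v_P v_S / (v_P − v_S) = Δt · (6.76·3.10)/(6.76−3.10) ≈ 5.7257·Δt.
So d_HOPS = 83.62, d_MNV = 190.04, d_DUG = 137.41 km.
Circle about each station: (x − 58.3)² + (y + 65.7)² = 83.62²; (x + 78.3)² + (y − 115.2)² = 190.04²; (x − 42.0)² + (y − 52.5)² = 137.41².
Subtracting pairs of circle equations eliminates x²+y² and gives linear equations (the radical axes):
-273.2 x + 361.8 y = -17436.35
-32.6 x + 236.4 y = -15084.33
Solving the 2×2 system: x ≈ -25.3, y ≈ -67.3 km.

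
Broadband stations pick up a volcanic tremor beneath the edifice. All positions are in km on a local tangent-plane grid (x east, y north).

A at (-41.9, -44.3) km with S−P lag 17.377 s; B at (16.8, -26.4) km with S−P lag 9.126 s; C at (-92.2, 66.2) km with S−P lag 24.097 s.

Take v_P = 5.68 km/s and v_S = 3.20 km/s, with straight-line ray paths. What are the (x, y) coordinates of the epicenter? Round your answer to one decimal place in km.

74.4 km east, 7.6 km north

Distance from S−P lag: d = Δt · v_P v_S / (v_P − v_S) = Δt · (5.68·3.20)/(5.68−3.20) ≈ 7.3290·Δt.
So d_A = 127.36, d_B = 66.88, d_C = 176.61 km.
Circle about each station: (x + 41.9)² + (y + 44.3)² = 127.36²; (x − 16.8)² + (y + 26.4)² = 66.88²; (x + 92.2)² + (y − 66.2)² = 176.61².
Subtracting pairs of circle equations eliminates x²+y² and gives linear equations (the radical axes):
117.4 x + 35.8 y = 9008.74
-100.6 x + 221.0 y = -5805.34
Solving the 2×2 system: x ≈ 74.4, y ≈ 7.6 km.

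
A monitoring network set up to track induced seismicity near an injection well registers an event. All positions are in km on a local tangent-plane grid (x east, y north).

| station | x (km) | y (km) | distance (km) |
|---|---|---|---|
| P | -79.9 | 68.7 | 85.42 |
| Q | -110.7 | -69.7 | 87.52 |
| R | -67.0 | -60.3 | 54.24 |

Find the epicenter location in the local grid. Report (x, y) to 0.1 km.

(-46.7, -10.0)

Circle about each station: (x + 79.9)² + (y − 68.7)² = 85.42²; (x + 110.7)² + (y + 69.7)² = 87.52²; (x + 67.0)² + (y + 60.3)² = 54.24².
Subtracting the P equation from the Q and R equations removes the quadratic terms:
-61.6 x − 276.8 y = 5645.71
25.8 x − 258.0 y = 1375.99
Solving the 2×2 system: x ≈ -46.7, y ≈ -10.0 km.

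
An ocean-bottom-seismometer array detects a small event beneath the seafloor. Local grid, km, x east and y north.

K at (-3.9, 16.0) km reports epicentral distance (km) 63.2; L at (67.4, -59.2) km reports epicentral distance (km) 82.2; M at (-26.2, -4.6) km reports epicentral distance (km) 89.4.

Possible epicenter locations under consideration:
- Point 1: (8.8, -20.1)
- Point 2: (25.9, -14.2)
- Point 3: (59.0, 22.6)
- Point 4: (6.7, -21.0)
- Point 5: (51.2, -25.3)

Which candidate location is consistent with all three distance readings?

For each candidate, compare |candidate − station| to the reported distance:
Point 1: residuals K 24.9, L 11.8, M 51.1 → max 51.1 km
Point 2: residuals K 20.8, L 21.0, M 36.4 → max 36.4 km
Point 3: residuals K 0.0, L 0.0, M 0.0 → max 0.0 km
Point 4: residuals K 24.7, L 10.5, M 52.6 → max 52.6 km
Point 5: residuals K 5.7, L 44.6, M 9.3 → max 44.6 km
Only Point 3 has all residuals ≈ 0.

Point 3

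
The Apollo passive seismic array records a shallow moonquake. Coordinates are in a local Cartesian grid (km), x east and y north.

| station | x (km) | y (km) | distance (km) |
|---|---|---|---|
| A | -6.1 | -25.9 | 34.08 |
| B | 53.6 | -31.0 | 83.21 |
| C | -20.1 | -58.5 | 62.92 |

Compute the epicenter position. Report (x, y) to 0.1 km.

(-21.7, 4.4)

Circle about each station: (x + 6.1)² + (y + 25.9)² = 34.08²; (x − 53.6)² + (y + 31.0)² = 83.21²; (x + 20.1)² + (y + 58.5)² = 62.92².
Subtracting the A equation from the B and C equations removes the quadratic terms:
119.4 x − 10.2 y = -2636.52
-28.0 x − 65.2 y = 320.76
Solving the 2×2 system: x ≈ -21.7, y ≈ 4.4 km.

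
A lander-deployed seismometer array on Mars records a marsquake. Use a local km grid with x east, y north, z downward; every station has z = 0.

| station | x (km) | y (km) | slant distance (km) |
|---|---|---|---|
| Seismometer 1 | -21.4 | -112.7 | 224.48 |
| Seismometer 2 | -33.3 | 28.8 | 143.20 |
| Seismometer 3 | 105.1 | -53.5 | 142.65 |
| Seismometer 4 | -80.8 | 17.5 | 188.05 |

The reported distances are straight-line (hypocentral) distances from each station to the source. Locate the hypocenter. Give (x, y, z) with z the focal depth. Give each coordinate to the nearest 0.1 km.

Each station gives a sphere (x−x_i)² + (y−y_i)² + z² = d_i² (stations at z=0).
Subtracting the Seismometer 1 sphere from Seismometer 2 and Seismometer 3: z² cancels, leaving linear equations in x and y:
-23.8 x + 283.0 y = 18664.11
253.0 x + 118.4 y = 30791.26
Solving: x ≈ 87.401, y ≈ 73.301 km (keep extra digits for the depth step; rounded: 87.4, 73.3).
Then from the Seismometer 1 sphere: z² = 224.48² − (x + 21.4)² − (y + 112.7)² with x = 87.401, y = 73.301, so z ≈ 62.907 ≈ 62.9 km.
Check against Seismometer 4 (with the unrounded solution): distance 188.05 ≈ 188.05 km. ✓

(87.4, 73.3, 62.9)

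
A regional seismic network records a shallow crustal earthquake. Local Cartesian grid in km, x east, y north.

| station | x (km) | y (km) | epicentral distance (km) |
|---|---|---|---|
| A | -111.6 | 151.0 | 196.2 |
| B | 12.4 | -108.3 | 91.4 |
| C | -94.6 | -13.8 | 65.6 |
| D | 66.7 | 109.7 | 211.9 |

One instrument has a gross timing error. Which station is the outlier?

Solve using three stations at a time. Using A, B, C (subtract circle equations pairwise → linear system) gives (x, y) ≈ (-30.5, -27.6).
Distances from that point to each station vs reported:
  A: calculated 196.2 vs reported 196.2 → residual 0.0 km
  B: calculated 91.4 vs reported 91.4 → residual 0.0 km
  C: calculated 65.6 vs reported 65.6 → residual 0.0 km
  D: calculated 168.3 vs reported 211.9 → residual 43.6 km
A, B, C are mutually consistent (residuals ≈ 0); D is off by 43.6 km.

D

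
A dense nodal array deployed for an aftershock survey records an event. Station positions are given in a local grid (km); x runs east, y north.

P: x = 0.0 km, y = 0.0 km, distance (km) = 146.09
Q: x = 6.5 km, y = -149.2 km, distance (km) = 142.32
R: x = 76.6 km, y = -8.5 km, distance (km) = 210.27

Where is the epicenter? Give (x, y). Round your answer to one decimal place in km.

x ≈ -119.8 km, y ≈ -83.6 km

Circle about each station: x² + y² = 146.09²; (x − 6.5)² + (y + 149.2)² = 142.32²; (x − 76.6)² + (y + 8.5)² = 210.27².
Subtracting the P equation from the Q and R equations removes the quadratic terms:
13.0 x − 298.4 y = 23390.20
153.2 x − 17.0 y = -16931.37
Solving the 2×2 system: x ≈ -119.8, y ≈ -83.6 km.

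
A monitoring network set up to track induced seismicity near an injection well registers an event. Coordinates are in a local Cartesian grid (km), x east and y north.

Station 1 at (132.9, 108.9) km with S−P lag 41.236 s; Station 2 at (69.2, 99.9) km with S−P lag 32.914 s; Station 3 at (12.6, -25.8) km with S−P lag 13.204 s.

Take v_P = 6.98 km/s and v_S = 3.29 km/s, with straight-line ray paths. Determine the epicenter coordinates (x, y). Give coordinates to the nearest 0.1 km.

x ≈ -63.9 km, y ≈ -55.8 km

Distance from S−P lag: d = Δt · v_P v_S / (v_P − v_S) = Δt · (6.98·3.29)/(6.98−3.29) ≈ 6.2234·Δt.
So d_Station 1 = 256.63, d_Station 2 = 204.84, d_Station 3 = 82.17 km.
Circle about each station: (x − 132.9)² + (y − 108.9)² = 256.63²; (x − 69.2)² + (y − 99.9)² = 204.84²; (x − 12.6)² + (y + 25.8)² = 82.17².
Subtracting pairs of circle equations eliminates x²+y² and gives linear equations (the radical axes):
-127.4 x − 18.0 y = 9146.56
-240.6 x − 269.4 y = 30409.83
Solving the 2×2 system: x ≈ -63.9, y ≈ -55.8 km.
Check against Station 1 (with the unrounded x, y): √((x − 132.9)²+(y − 108.9)²) = 256.63 ≈ 256.63 km. ✓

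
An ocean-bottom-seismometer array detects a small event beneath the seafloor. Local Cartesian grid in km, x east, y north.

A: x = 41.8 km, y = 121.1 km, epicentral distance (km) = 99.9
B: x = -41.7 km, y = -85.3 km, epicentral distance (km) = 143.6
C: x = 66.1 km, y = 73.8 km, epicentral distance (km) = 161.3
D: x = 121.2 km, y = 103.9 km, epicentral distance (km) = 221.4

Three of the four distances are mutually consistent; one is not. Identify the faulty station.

Solve using three stations at a time. Using B, C, D (subtract circle equations pairwise → linear system) gives (x, y) ≈ (-93.1, 48.6).
Distances from that point to each station vs reported:
  A: calculated 153.1 vs reported 99.9 → residual 53.2 km
  B: calculated 143.5 vs reported 143.6 → residual 0.1 km
  C: calculated 161.2 vs reported 161.3 → residual 0.1 km
  D: calculated 221.3 vs reported 221.4 → residual 0.1 km
B, C, D are mutually consistent (residuals ≈ 0); A is off by 53.2 km.

A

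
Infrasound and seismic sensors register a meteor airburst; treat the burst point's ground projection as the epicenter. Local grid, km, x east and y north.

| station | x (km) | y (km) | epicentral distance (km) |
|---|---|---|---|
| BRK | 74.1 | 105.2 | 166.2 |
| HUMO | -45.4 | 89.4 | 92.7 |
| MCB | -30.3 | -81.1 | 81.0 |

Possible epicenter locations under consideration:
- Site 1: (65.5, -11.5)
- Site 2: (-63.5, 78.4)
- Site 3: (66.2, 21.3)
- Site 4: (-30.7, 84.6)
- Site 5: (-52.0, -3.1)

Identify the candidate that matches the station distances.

Site 5

For each candidate, compare |candidate − station| to the reported distance:
Site 1: residuals BRK 49.2, HUMO 57.2, MCB 37.4 → max 57.2 km
Site 2: residuals BRK 26.0, HUMO 71.5, MCB 81.9 → max 81.9 km
Site 3: residuals BRK 81.9, HUMO 38.0, MCB 59.7 → max 81.9 km
Site 4: residuals BRK 59.4, HUMO 77.2, MCB 84.7 → max 84.7 km
Site 5: residuals BRK 0.0, HUMO 0.0, MCB 0.0 → max 0.0 km
Only Site 5 has all residuals ≈ 0.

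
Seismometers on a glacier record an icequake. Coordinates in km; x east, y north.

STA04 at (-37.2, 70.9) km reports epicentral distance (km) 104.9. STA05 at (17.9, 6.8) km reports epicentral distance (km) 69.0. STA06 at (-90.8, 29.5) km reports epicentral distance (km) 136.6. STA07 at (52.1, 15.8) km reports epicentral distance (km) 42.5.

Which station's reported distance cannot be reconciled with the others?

STA06

Solve using three stations at a time. Using STA04, STA05, STA07 (subtract circle equations pairwise → linear system) gives (x, y) ≈ (66.5, 55.6).
Distances from that point to each station vs reported:
  STA04: calculated 104.8 vs reported 104.9 → residual 0.1 km
  STA05: calculated 68.9 vs reported 69.0 → residual 0.1 km
  STA06: calculated 159.5 vs reported 136.6 → residual 22.9 km
  STA07: calculated 42.4 vs reported 42.5 → residual 0.1 km
STA04, STA05, STA07 are mutually consistent (residuals ≈ 0); STA06 is off by 22.9 km.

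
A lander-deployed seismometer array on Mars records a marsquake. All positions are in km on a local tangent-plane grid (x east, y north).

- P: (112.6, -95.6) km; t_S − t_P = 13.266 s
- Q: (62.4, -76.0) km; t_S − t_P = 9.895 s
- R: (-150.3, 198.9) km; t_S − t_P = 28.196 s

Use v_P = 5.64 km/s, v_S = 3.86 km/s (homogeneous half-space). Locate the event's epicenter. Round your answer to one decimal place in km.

Distance from S−P lag: d = Δt · v_P v_S / (v_P − v_S) = Δt · (5.64·3.86)/(5.64−3.86) ≈ 12.2306·Δt.
So d_P = 162.25, d_Q = 121.02, d_R = 344.85 km.
Circle about each station: (x − 112.6)² + (y + 95.6)² = 162.25²; (x − 62.4)² + (y + 76.0)² = 121.02²; (x + 150.3)² + (y − 198.9)² = 344.85².
Subtracting the P equation from the Q and R equations removes the quadratic terms:
-100.4 x + 39.2 y = -469.14
-525.8 x + 589.0 y = -52263.28
Solving the 2×2 system: x ≈ -46.0, y ≈ -129.8 km.
Check against P (with the unrounded x, y): √((x − 112.6)²+(y + 95.6)²) = 162.25 ≈ 162.25 km. ✓

x ≈ -46.0 km, y ≈ -129.8 km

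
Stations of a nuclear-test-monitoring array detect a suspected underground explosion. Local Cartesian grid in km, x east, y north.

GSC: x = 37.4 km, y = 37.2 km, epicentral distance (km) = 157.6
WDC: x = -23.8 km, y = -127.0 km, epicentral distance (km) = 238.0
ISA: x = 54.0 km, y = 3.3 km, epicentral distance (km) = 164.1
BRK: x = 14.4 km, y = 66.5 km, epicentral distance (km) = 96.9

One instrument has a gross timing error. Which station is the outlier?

Solve using three stations at a time. Using WDC, ISA, BRK (subtract circle equations pairwise → linear system) gives (x, y) ≈ (-74.4, 105.6).
Distances from that point to each station vs reported:
  GSC: calculated 131.1 vs reported 157.6 → residual 26.5 km
  WDC: calculated 238.1 vs reported 238.0 → residual 0.1 km
  ISA: calculated 164.2 vs reported 164.1 → residual 0.1 km
  BRK: calculated 97.0 vs reported 96.9 → residual 0.1 km
WDC, ISA, BRK are mutually consistent (residuals ≈ 0); GSC is off by 26.5 km.

GSC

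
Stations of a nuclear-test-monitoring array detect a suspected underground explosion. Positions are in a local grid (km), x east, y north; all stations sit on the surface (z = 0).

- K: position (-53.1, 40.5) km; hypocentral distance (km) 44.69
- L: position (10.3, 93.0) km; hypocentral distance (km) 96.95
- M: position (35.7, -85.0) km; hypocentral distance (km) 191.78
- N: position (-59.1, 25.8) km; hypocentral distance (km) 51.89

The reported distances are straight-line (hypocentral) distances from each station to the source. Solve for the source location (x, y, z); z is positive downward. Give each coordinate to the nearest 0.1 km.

x ≈ -79.4 km, y ≈ 66.3 km, depth ≈ 25.3 km

Each station gives a sphere (x−x_i)² + (y−y_i)² + z² = d_i² (stations at z=0).
Subtracting the K sphere from L and M: z² cancels, leaving linear equations in x and y:
126.8 x + 105.0 y = -3106.88
177.6 x − 251.0 y = -30742.74
Solving: x ≈ -79.402, y ≈ 66.298 km (keep extra digits for the depth step; rounded: -79.4, 66.3).
Then from the K sphere: z² = 44.69² − (x + 53.1)² − (y − 40.5)² with x = -79.402, y = 66.298, so z ≈ 25.296 ≈ 25.3 km.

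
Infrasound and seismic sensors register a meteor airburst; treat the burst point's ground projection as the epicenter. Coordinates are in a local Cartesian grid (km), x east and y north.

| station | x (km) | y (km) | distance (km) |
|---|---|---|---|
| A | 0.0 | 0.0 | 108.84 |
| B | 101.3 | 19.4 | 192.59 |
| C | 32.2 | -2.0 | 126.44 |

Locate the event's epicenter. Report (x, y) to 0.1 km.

-54.0 km east, -94.5 km north

Circle about each station: x² + y² = 108.84²; (x − 101.3)² + (y − 19.4)² = 192.59²; (x − 32.2)² + (y + 2.0)² = 126.44².
Subtracting the A equation from the B and C equations removes the quadratic terms:
202.6 x + 38.8 y = -14606.71
64.4 x − 4.0 y = -3100.09
Solving the 2×2 system: x ≈ -54.0, y ≈ -94.5 km.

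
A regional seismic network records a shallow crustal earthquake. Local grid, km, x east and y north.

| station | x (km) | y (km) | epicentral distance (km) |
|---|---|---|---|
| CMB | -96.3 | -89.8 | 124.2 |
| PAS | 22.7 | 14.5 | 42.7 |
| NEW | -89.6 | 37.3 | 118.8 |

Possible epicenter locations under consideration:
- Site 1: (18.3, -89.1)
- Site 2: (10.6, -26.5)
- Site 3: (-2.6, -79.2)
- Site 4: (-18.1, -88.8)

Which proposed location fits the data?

Site 2

For each candidate, compare |candidate − station| to the reported distance:
Site 1: residuals CMB 9.6, PAS 61.0, NEW 47.4 → max 61.0 km
Site 2: residuals CMB 0.0, PAS 0.0, NEW 0.0 → max 0.0 km
Site 3: residuals CMB 29.9, PAS 54.4, NEW 26.6 → max 54.4 km
Site 4: residuals CMB 46.0, PAS 68.4, NEW 26.2 → max 68.4 km
Only Site 2 has all residuals ≈ 0.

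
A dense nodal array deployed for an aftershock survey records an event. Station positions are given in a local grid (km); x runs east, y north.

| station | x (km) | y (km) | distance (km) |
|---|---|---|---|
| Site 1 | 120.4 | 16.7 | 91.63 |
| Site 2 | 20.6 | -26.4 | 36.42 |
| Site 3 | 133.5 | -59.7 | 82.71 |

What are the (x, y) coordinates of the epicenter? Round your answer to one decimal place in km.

Circle about each station: (x − 120.4)² + (y − 16.7)² = 91.63²; (x − 20.6)² + (y + 26.4)² = 36.42²; (x − 133.5)² + (y + 59.7)² = 82.71².
Subtracting the Site 1 equation from the Site 2 and Site 3 equations removes the quadratic terms:
-199.6 x − 86.2 y = -6584.09
26.2 x − 152.8 y = 8166.40
Solving the 2×2 system: x ≈ 52.2, y ≈ -44.5 km.

(52.2, -44.5)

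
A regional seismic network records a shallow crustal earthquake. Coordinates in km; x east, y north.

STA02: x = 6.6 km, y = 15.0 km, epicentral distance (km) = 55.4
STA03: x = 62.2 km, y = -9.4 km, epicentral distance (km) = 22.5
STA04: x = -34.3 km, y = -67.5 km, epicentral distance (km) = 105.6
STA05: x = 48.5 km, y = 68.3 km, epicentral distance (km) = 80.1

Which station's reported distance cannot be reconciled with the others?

STA03

Solve using three stations at a time. Using STA02, STA04, STA05 (subtract circle equations pairwise → linear system) gives (x, y) ≈ (55.3, -11.5).
Distances from that point to each station vs reported:
  STA02: calculated 55.4 vs reported 55.4 → residual 0.0 km
  STA03: calculated 7.3 vs reported 22.5 → residual 15.2 km
  STA04: calculated 105.6 vs reported 105.6 → residual 0.0 km
  STA05: calculated 80.1 vs reported 80.1 → residual 0.0 km
STA02, STA04, STA05 are mutually consistent (residuals ≈ 0); STA03 is off by 15.2 km.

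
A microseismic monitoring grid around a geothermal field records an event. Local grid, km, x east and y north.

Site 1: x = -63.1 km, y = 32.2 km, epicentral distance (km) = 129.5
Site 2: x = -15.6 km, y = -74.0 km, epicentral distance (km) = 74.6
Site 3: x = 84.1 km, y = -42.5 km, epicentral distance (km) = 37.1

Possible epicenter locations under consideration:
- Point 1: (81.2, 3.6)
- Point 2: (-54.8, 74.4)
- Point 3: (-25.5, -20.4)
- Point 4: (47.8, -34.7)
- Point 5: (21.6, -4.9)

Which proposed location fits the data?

Point 4

For each candidate, compare |candidate − station| to the reported distance:
Point 1: residuals Site 1 17.6, Site 2 49.5, Site 3 9.1 → max 49.5 km
Point 2: residuals Site 1 86.5, Site 2 78.9, Site 3 144.4 → max 144.4 km
Point 3: residuals Site 1 64.8, Site 2 20.1, Site 3 74.7 → max 74.7 km
Point 4: residuals Site 1 0.0, Site 2 0.0, Site 3 0.0 → max 0.0 km
Point 5: residuals Site 1 37.0, Site 2 3.9, Site 3 35.8 → max 37.0 km
Only Point 4 has all residuals ≈ 0.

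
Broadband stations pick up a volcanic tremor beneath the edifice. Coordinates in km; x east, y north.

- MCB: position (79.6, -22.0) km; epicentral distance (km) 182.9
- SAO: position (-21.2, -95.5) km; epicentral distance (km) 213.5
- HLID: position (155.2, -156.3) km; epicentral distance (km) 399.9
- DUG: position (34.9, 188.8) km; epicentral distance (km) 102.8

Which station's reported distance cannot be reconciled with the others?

Solve using three stations at a time. Using MCB, SAO, DUG (subtract circle equations pairwise → linear system) gives (x, y) ≈ (-39.0, 117.3).
Distances from that point to each station vs reported:
  MCB: calculated 182.9 vs reported 182.9 → residual 0.0 km
  SAO: calculated 213.5 vs reported 213.5 → residual 0.0 km
  HLID: calculated 335.5 vs reported 399.9 → residual 64.4 km
  DUG: calculated 102.8 vs reported 102.8 → residual 0.0 km
MCB, SAO, DUG are mutually consistent (residuals ≈ 0); HLID is off by 64.4 km.

HLID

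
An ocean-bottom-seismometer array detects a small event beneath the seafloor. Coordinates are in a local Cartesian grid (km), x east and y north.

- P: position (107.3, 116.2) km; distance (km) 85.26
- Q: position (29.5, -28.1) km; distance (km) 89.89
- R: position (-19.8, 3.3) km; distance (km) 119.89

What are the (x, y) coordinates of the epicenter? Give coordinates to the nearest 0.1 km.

Circle about each station: (x − 107.3)² + (y − 116.2)² = 85.26²; (x − 29.5)² + (y + 28.1)² = 89.89²; (x + 19.8)² + (y − 3.3)² = 119.89².
Subtracting pairs of circle equations eliminates x²+y² and gives linear equations (the radical axes):
-155.6 x − 288.6 y = -24166.81
-254.2 x − 225.8 y = -31717.14
Solving the 2×2 system: x ≈ 96.7, y ≈ 31.6 km.
Check against P (with the unrounded x, y): √((x − 107.3)²+(y − 116.2)²) = 85.26 ≈ 85.26 km. ✓

x ≈ 96.7 km, y ≈ 31.6 km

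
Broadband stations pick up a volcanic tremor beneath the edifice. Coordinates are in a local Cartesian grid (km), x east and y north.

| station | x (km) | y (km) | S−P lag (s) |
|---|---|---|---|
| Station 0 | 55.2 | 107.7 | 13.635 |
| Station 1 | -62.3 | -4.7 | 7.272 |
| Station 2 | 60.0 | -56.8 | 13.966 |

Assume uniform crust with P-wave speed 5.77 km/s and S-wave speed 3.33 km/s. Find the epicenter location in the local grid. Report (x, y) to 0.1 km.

x ≈ -13.4 km, y ≈ 25.1 km

Distance from S−P lag: d = Δt · v_P v_S / (v_P − v_S) = Δt · (5.77·3.33)/(5.77−3.33) ≈ 7.8746·Δt.
So d_Station 0 = 107.37, d_Station 1 = 57.26, d_Station 2 = 109.98 km.
Circle about each station: (x − 55.2)² + (y − 107.7)² = 107.37²; (x + 62.3)² + (y + 4.7)² = 57.26²; (x − 60.0)² + (y + 56.8)² = 109.98².
Subtracting the Station 0 equation from the Station 1 and Station 2 equations removes the quadratic terms:
-235.0 x − 224.8 y = -2493.34
9.6 x − 329.0 y = -8387.37
Solving the 2×2 system: x ≈ -13.4, y ≈ 25.1 km.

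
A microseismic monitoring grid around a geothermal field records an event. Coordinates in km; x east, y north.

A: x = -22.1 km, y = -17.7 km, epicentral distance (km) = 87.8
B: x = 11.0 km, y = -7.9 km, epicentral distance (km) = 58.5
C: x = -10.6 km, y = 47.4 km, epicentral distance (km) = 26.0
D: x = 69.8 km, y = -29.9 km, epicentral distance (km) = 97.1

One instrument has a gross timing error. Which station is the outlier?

A

Solve using three stations at a time. Using B, C, D (subtract circle equations pairwise → linear system) gives (x, y) ≈ (15.3, 50.5).
Distances from that point to each station vs reported:
  A: calculated 77.7 vs reported 87.8 → residual 10.1 km
  B: calculated 58.5 vs reported 58.5 → residual 0.0 km
  C: calculated 26.1 vs reported 26.0 → residual 0.1 km
  D: calculated 97.1 vs reported 97.1 → residual 0.0 km
B, C, D are mutually consistent (residuals ≈ 0); A is off by 10.1 km.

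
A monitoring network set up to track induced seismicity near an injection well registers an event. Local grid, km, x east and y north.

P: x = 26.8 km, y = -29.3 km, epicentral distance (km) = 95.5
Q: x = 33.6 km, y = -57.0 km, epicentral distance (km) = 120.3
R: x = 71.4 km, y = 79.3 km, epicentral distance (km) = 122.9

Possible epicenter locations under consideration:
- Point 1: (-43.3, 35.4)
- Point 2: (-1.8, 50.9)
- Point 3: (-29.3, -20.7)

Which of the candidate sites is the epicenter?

For each candidate, compare |candidate − station| to the reported distance:
Point 1: residuals P 0.1, Q 0.1, R 0.1 → max 0.1 km
Point 2: residuals P 10.4, Q 6.7, R 44.4 → max 44.4 km
Point 3: residuals P 38.7, Q 47.7, R 19.0 → max 47.7 km
Only Point 1 has all residuals ≈ 0.

Point 1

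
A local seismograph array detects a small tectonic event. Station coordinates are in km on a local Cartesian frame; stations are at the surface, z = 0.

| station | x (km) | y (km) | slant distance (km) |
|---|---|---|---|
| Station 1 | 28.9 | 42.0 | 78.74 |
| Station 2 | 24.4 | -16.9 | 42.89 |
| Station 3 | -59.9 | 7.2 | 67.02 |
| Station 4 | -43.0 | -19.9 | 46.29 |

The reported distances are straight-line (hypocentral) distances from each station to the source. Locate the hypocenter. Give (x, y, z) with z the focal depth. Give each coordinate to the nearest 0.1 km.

Each station gives a sphere (x−x_i)² + (y−y_i)² + z² = d_i² (stations at z=0).
Subtracting the Station 1 sphere from Station 2 and Station 3: z² cancels, leaving linear equations in x and y:
-9.0 x − 117.8 y = 2642.20
-177.6 x − 69.6 y = 2748.95
Solving: x ≈ -6.895, y ≈ -21.903 km (keep extra digits for the depth step; rounded: -6.9, -21.9).
Then from the Station 1 sphere: z² = 78.74² − (x − 28.9)² − (y − 42.0)² with x = -6.895, y = -21.903, so z ≈ 28.898 ≈ 28.9 km.
Check against Station 4 (with the unrounded solution): distance 46.29 ≈ 46.29 km. ✓

(-6.9, -21.9, 28.9)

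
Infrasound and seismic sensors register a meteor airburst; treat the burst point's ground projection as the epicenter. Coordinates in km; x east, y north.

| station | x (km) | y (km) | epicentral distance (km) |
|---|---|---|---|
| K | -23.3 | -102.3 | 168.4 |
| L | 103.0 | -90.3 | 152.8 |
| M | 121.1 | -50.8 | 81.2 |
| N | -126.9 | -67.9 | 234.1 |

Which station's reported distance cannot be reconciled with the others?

Solve using three stations at a time. Using K, M, N (subtract circle equations pairwise → linear system) gives (x, y) ≈ (88.6, 23.5).
Distances from that point to each station vs reported:
  K: calculated 168.3 vs reported 168.4 → residual 0.1 km
  L: calculated 114.7 vs reported 152.8 → residual 38.1 km
  M: calculated 81.1 vs reported 81.2 → residual 0.1 km
  N: calculated 234.1 vs reported 234.1 → residual 0.0 km
K, M, N are mutually consistent (residuals ≈ 0); L is off by 38.1 km.

L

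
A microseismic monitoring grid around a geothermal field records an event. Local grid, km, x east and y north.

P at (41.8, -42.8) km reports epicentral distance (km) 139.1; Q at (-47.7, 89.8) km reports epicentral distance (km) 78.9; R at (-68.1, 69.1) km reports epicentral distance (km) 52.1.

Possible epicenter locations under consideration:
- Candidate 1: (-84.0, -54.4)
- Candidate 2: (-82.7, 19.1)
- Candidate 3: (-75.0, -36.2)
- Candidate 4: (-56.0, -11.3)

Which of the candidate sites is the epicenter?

Candidate 2

For each candidate, compare |candidate − station| to the reported distance:
Candidate 1: residuals P 12.8, Q 69.8, R 72.4 → max 72.4 km
Candidate 2: residuals P 0.1, Q 0.0, R 0.0 → max 0.1 km
Candidate 3: residuals P 22.1, Q 50.0, R 53.4 → max 53.4 km
Candidate 4: residuals P 36.4, Q 22.5, R 29.2 → max 36.4 km
Only Candidate 2 has all residuals ≈ 0.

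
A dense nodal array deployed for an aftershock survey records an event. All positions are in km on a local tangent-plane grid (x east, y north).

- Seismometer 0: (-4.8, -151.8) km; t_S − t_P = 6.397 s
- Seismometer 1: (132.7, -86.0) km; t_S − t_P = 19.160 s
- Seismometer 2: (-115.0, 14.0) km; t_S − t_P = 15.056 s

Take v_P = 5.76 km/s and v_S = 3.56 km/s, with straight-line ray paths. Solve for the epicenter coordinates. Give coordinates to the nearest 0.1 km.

x ≈ -44.6 km, y ≈ -107.4 km

Distance from S−P lag: d = Δt · v_P v_S / (v_P − v_S) = Δt · (5.76·3.56)/(5.76−3.56) ≈ 9.3207·Δt.
So d_Seismometer 0 = 59.62, d_Seismometer 1 = 178.59, d_Seismometer 2 = 140.33 km.
Circle about each station: (x + 4.8)² + (y + 151.8)² = 59.62²; (x − 132.7)² + (y + 86.0)² = 178.59²; (x + 115.0)² + (y − 14.0)² = 140.33².
Subtracting pairs of circle equations eliminates x²+y² and gives linear equations (the radical axes):
275.0 x + 131.6 y = -26400.83
-220.4 x + 331.6 y = -25783.24
Solving the 2×2 system: x ≈ -44.6, y ≈ -107.4 km.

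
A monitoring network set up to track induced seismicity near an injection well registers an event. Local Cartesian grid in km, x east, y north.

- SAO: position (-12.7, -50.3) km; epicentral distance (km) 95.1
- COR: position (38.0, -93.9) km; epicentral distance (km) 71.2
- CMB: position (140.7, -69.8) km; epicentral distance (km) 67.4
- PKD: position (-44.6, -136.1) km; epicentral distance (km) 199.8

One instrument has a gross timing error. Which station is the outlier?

Solve using three stations at a time. Using SAO, COR, CMB (subtract circle equations pairwise → linear system) gives (x, y) ≈ (81.5, -37.6).
Distances from that point to each station vs reported:
  SAO: calculated 95.1 vs reported 95.1 → residual 0.0 km
  COR: calculated 71.2 vs reported 71.2 → residual 0.0 km
  CMB: calculated 67.4 vs reported 67.4 → residual 0.0 km
  PKD: calculated 160.0 vs reported 199.8 → residual 39.8 km
SAO, COR, CMB are mutually consistent (residuals ≈ 0); PKD is off by 39.8 km.

PKD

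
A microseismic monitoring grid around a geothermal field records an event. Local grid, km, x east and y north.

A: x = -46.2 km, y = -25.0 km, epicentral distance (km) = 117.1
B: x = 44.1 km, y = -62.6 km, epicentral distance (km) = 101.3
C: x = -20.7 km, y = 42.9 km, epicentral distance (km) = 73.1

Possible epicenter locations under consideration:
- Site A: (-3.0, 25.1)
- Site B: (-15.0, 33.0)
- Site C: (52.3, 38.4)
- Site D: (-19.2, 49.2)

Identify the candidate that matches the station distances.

Site C

For each candidate, compare |candidate − station| to the reported distance:
Site A: residuals A 50.9, B 1.8, C 48.0 → max 50.9 km
Site B: residuals A 51.2, B 11.1, C 61.7 → max 61.7 km
Site C: residuals A 0.0, B 0.0, C 0.0 → max 0.0 km
Site D: residuals A 38.1, B 27.2, C 66.6 → max 66.6 km
Only Site C has all residuals ≈ 0.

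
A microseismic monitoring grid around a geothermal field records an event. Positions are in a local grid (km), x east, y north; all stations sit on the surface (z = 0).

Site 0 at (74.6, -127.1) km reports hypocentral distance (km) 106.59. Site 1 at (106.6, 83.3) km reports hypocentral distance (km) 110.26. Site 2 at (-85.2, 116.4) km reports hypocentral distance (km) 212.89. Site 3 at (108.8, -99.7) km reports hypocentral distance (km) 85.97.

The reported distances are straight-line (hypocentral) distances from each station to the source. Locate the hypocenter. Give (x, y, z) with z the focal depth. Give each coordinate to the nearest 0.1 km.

(76.2, -21.6, 15.1)

Each station gives a sphere (x−x_i)² + (y−y_i)² + z² = d_i² (stations at z=0).
Subtracting the Site 0 sphere from Site 1 and Site 2: z² cancels, leaving linear equations in x and y:
64.0 x + 420.8 y = -4212.96
-319.6 x + 487.0 y = -34872.29
Solving: x ≈ 76.198, y ≈ -21.601 km (keep extra digits for the depth step; rounded: 76.2, -21.6).
Then from the Site 0 sphere: z² = 106.59² − (x − 74.6)² − (y + 127.1)² with x = 76.198, y = -21.601, so z ≈ 15.127 ≈ 15.1 km.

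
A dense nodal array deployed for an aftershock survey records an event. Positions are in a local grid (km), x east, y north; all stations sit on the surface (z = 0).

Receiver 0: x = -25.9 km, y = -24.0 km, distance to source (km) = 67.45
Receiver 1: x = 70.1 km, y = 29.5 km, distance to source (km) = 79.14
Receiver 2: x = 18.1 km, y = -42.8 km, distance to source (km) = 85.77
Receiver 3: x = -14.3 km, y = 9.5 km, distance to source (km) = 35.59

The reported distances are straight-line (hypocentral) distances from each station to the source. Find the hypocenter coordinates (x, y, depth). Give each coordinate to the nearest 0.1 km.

x ≈ -5.8 km, y ≈ 36.8 km, depth ≈ 21.2 km

Each station gives a sphere (x−x_i)² + (y−y_i)² + z² = d_i² (stations at z=0).
Subtracting the Receiver 0 sphere from Receiver 1 and Receiver 2: z² cancels, leaving linear equations in x and y:
192.0 x + 107.0 y = 2823.81
88.0 x − 37.6 y = -1894.35
Solving: x ≈ -5.802, y ≈ 36.802 km (keep extra digits for the depth step; rounded: -5.8, 36.8).
Then from the Receiver 0 sphere: z² = 67.45² − (x + 25.9)² − (y + 24.0)² with x = -5.802, y = 36.802, so z ≈ 21.182 ≈ 21.2 km.
Check against Receiver 3 (with the unrounded solution): distance 35.59 ≈ 35.59 km. ✓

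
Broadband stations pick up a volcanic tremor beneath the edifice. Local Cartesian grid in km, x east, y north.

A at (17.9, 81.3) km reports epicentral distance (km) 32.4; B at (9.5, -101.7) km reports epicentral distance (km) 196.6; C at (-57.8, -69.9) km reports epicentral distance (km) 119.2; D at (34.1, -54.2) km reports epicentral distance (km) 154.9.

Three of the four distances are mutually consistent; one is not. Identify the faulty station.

Solve using three stations at a time. Using A, B, D (subtract circle equations pairwise → linear system) gives (x, y) ≈ (-11.7, 93.7).
Distances from that point to each station vs reported:
  A: calculated 32.1 vs reported 32.4 → residual 0.3 km
  B: calculated 196.6 vs reported 196.6 → residual 0.0 km
  C: calculated 170.0 vs reported 119.2 → residual 50.8 km
  D: calculated 154.8 vs reported 154.9 → residual 0.1 km
A, B, D are mutually consistent (residuals ≈ 0); C is off by 50.8 km.

C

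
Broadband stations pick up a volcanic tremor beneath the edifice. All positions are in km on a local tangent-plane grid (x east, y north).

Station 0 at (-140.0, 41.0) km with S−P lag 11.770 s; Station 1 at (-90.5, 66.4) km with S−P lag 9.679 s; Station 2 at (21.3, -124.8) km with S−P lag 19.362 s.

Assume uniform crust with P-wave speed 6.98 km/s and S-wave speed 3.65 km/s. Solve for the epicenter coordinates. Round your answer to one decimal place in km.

-60.5 km east, -1.3 km north

Distance from S−P lag: d = Δt · v_P v_S / (v_P − v_S) = Δt · (6.98·3.65)/(6.98−3.65) ≈ 7.6508·Δt.
So d_Station 0 = 90.05, d_Station 1 = 74.05, d_Station 2 = 148.13 km.
Circle about each station: (x + 140.0)² + (y − 41.0)² = 90.05²; (x + 90.5)² + (y − 66.4)² = 74.05²; (x − 21.3)² + (y + 124.8)² = 148.13².
Subtracting the Station 0 equation from the Station 1 and Station 2 equations removes the quadratic terms:
99.0 x + 50.8 y = -6056.19
322.6 x − 331.6 y = -19085.76
Solving the 2×2 system: x ≈ -60.5, y ≈ -1.3 km.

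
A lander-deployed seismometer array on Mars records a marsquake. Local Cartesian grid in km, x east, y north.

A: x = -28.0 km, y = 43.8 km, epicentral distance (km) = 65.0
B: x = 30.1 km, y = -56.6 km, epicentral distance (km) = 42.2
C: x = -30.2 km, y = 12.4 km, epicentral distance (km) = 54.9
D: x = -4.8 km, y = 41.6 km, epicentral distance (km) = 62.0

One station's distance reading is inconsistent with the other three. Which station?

Solve using three stations at a time. Using B, C, D (subtract circle equations pairwise → linear system) gives (x, y) ≈ (16.4, -16.7).
Distances from that point to each station vs reported:
  A: calculated 75.0 vs reported 65.0 → residual 10.0 km
  B: calculated 42.2 vs reported 42.2 → residual 0.0 km
  C: calculated 54.9 vs reported 54.9 → residual 0.0 km
  D: calculated 62.0 vs reported 62.0 → residual 0.0 km
B, C, D are mutually consistent (residuals ≈ 0); A is off by 10.0 km.

A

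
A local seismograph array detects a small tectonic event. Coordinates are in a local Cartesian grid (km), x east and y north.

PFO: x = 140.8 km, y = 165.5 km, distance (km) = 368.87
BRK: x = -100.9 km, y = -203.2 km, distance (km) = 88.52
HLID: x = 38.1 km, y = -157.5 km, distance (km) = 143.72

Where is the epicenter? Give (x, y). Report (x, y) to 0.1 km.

(-99.1, -114.7)

Circle about each station: (x − 140.8)² + (y − 165.5)² = 368.87²; (x + 100.9)² + (y + 203.2)² = 88.52²; (x − 38.1)² + (y + 157.5)² = 143.72².
Subtracting pairs of circle equations eliminates x²+y² and gives linear equations (the radical axes):
-483.4 x − 737.4 y = 132485.45
-205.4 x − 646.0 y = 94452.61
Solving the 2×2 system: x ≈ -99.1, y ≈ -114.7 km.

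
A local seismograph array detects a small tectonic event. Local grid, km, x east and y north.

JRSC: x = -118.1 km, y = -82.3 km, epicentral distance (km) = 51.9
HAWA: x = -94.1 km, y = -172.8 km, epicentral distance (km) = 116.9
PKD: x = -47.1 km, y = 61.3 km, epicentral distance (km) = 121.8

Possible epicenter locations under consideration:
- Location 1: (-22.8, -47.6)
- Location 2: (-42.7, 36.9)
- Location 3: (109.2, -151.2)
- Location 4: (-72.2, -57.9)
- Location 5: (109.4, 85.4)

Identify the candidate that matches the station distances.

For each candidate, compare |candidate − station| to the reported distance:
Location 1: residuals JRSC 49.5, HAWA 27.2, PKD 10.2 → max 49.5 km
Location 2: residuals JRSC 89.1, HAWA 99.0, PKD 97.0 → max 99.0 km
Location 3: residuals JRSC 185.6, HAWA 87.5, PKD 142.0 → max 185.6 km
Location 4: residuals JRSC 0.1, HAWA 0.1, PKD 0.0 → max 0.1 km
Location 5: residuals JRSC 230.7, HAWA 211.9, PKD 36.5 → max 230.7 km
Only Location 4 has all residuals ≈ 0.

Location 4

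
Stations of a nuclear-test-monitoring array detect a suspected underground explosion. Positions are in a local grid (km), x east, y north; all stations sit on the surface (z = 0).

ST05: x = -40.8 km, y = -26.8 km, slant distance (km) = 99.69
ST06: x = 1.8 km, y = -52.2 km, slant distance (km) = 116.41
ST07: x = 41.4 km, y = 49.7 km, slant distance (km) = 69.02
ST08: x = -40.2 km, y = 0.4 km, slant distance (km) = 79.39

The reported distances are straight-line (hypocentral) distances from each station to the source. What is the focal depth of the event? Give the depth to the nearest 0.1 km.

z ≈ 49.3 km

Each station gives a sphere (x−x_i)² + (y−y_i)² + z² = d_i² (stations at z=0).
Subtracting the ST05 sphere from ST06 and ST07: z² cancels, leaving linear equations in x and y:
85.2 x − 50.8 y = -3267.99
164.4 x + 153.0 y = 6975.51
Solving: x ≈ -6.810, y ≈ 52.909 km (keep extra digits for the depth step; rounded: -6.8, 52.9).
Then from the ST05 sphere: z² = 99.69² − (x + 40.8)² − (y + 26.8)² with x = -6.810, y = 52.909, so z ≈ 49.287 ≈ 49.3 km.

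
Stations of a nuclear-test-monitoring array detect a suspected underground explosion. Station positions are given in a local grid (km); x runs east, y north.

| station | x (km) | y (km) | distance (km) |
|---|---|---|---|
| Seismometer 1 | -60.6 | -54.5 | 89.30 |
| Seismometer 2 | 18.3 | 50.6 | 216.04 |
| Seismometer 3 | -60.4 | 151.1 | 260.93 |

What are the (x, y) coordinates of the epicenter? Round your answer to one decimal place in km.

Circle about each station: (x + 60.6)² + (y + 54.5)² = 89.30²; (x − 18.3)² + (y − 50.6)² = 216.04²; (x + 60.4)² + (y − 151.1)² = 260.93².
Subtracting the Seismometer 1 equation from the Seismometer 2 and Seismometer 3 equations removes the quadratic terms:
157.8 x + 210.2 y = -42446.15
0.4 x + 411.2 y = -40273.21
Solving the 2×2 system: x ≈ -138.7, y ≈ -97.8 km.

(-138.7, -97.8)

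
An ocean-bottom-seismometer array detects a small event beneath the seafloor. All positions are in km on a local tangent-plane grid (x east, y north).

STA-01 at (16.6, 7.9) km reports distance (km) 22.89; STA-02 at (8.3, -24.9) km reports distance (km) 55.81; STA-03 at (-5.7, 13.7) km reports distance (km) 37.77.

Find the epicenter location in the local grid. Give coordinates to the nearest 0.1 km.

Circle about each station: (x − 16.6)² + (y − 7.9)² = 22.89²; (x − 8.3)² + (y + 24.9)² = 55.81²; (x + 5.7)² + (y − 13.7)² = 37.77².
Subtracting the STA-01 equation from the STA-02 and STA-03 equations removes the quadratic terms:
-16.6 x − 65.6 y = -2239.87
-44.6 x + 11.6 y = -1020.41
Solving the 2×2 system: x ≈ 29.8, y ≈ 26.6 km.
Check against STA-01 (with the unrounded x, y): √((x − 16.6)²+(y − 7.9)²) = 22.89 ≈ 22.89 km. ✓

(29.8, 26.6)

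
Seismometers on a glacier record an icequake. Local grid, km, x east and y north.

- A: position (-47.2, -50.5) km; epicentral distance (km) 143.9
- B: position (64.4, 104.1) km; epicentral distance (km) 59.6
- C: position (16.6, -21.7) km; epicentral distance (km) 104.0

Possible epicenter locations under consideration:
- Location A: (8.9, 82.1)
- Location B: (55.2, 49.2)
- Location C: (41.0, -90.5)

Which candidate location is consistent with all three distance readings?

For each candidate, compare |candidate − station| to the reported distance:
Location A: residuals A 0.1, B 0.1, C 0.1 → max 0.1 km
Location B: residuals A 1.0, B 3.9, C 23.3 → max 23.3 km
Location C: residuals A 47.1, B 136.4, C 31.0 → max 136.4 km
Only Location A has all residuals ≈ 0.

Location A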